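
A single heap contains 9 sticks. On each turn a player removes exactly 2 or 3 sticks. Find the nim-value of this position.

Build the Grundy sequence with g(k) = mex{g(k−s) : s ∈ {2, 3}, s ≤ k}:
k:     0  1  2  3  4  5  6  7  8  9
g(k):  0  0  1  1  2  0  0  1  1  2
So g(9) = 2.

2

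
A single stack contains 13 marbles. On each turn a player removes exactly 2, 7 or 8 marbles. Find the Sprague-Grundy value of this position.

2

Compute g(0), g(1), … for moves {2, 7, 8}:
k:     0  1  2  3  4  5  6  7  8  9 10 11 12 13
g(k):  0  0  1  1  0  0  1  1  2  2  0  3  1  2
So g(13) = 2.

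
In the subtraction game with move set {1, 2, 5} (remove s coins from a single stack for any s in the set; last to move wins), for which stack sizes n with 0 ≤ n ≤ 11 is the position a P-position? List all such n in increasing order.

0, 3, 6, 9

Grundy values for subtraction set {1, 2, 5}:
g(0) = mex{} = 0
g(1) = mex{0} = 1
g(2) = mex{0,1} = 2
g(3) = mex{1,2} = 0
g(4) = mex{0,2} = 1
g(5) = mex{0,1} = 2
g(6) = mex{1,2} = 0
g(7) = mex{0,2} = 1
g(8) = mex{0,1} = 2
g(9) = mex{1,2} = 0
g(10) = mex{0,2} = 1
g(11) = mex{0,1} = 2
The P-positions (g = 0) in 0..11 are 0, 3, 6, 9.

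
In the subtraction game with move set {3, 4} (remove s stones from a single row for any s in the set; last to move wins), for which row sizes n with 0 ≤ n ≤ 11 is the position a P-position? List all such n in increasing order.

0, 1, 2, 7, 8, 9

Grundy values for subtraction set {3, 4}:
k:     0  1  2  3  4  5  6  7  8  9 10 11
g(k):  0  0  0  1  1  1  2  0  0  0  1  1
The P-positions (g = 0) in 0..11 are 0, 1, 2, 7, 8, 9.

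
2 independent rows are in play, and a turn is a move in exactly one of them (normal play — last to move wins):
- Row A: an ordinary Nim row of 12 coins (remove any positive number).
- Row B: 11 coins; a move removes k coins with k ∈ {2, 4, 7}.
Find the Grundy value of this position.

13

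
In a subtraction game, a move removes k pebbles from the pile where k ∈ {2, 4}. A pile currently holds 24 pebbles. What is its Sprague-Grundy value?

0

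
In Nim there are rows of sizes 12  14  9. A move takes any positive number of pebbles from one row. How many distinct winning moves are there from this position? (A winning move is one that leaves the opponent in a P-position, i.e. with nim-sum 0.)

Write each in binary and XOR column by column:
  1100  (12)
  1110  (14)
  1001  (9)
  ----
  1011  (11)
The overall nim-sum is X = 11. A row of size p has a winning move iff p XOR X < p (reduce it to p XOR X).
  12: 12 XOR 11 = 7 < 12 — winning move (to 7).
  14: 14 XOR 11 = 5 < 14 — winning move (to 5).
  9: 9 XOR 11 = 2 < 9 — winning move (to 2).
That gives 3 winning moves.

3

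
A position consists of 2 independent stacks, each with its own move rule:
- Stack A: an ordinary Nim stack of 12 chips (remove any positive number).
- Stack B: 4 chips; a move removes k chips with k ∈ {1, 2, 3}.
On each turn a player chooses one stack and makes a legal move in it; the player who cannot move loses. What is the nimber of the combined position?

Stack A is a plain Nim stack of size 12, so its Grundy value is 12.
Grundy values for stack B (subtraction set {1, 2, 3}):
k:     0  1  2  3  4
g(k):  0  1  2  3  0
So g(4) = 0.
By the Sprague-Grundy theorem, the Grundy value of a sum of independent games is the XOR of the component values.
Combined value = 12 XOR 0 = 12.

12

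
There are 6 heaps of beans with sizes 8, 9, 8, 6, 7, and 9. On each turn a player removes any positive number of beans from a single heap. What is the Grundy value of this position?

In binary:
  1000  (8)
  1001  (9)
  1000  (8)
  0110  (6)
  0111  (7)
  1001  (9)
  ----
  0001  (1)

1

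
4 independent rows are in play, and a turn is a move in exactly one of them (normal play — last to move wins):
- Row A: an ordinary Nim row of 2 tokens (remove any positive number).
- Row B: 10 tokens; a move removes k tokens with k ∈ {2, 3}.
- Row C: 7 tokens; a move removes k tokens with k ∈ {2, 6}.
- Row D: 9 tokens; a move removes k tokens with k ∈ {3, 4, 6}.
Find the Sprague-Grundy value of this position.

3

Row A is a plain Nim row of size 2, so its Grundy value is 2.
For row B, compute g(0), g(1), … with moves {2, 3}:
g(0) = mex{} = 0
g(1) = mex{} = 0
g(2) = mex{0} = 1
g(3) = mex{0} = 1
g(4) = mex{0,1} = 2
g(5) = mex{1} = 0
g(6) = mex{1,2} = 0
g(7) = mex{0,2} = 1
g(8) = mex{0} = 1
g(9) = mex{0,1} = 2
g(10) = mex{1} = 0
So g(10) = 0.
For row C, compute g(0), g(1), … with moves {2, 6}:
k:     0  1  2  3  4  5  6  7
g(k):  0  0  1  1  0  0  1  1
So g(7) = 1.
Grundy values for row D (subtraction set {3, 4, 6}):
g(0) = mex{} = 0
g(1) = mex{} = 0
g(2) = mex{} = 0
g(3) = mex{0} = 1
g(4) = mex{0} = 1
g(5) = mex{0} = 1
g(6) = mex{0,1} = 2
g(7) = mex{0,1} = 2
g(8) = mex{0,1} = 2
g(9) = mex{1,2} = 0
So g(9) = 0.
By the Sprague-Grundy theorem, the Grundy value of a sum of independent games is the XOR of the component values.
Combined value = 2 XOR 0 XOR 1 XOR 0 = 3.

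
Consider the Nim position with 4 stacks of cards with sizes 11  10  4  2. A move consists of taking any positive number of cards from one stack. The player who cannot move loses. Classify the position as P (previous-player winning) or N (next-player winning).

Compute the nim-sum pairwise:
11 XOR 10 = 1
1 XOR 4 = 5
5 XOR 2 = 7
The nim-sum is 7 ≠ 0, so this is an N-position: the player to move can win.

N-position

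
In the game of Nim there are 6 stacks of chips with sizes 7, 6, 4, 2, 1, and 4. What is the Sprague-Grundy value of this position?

2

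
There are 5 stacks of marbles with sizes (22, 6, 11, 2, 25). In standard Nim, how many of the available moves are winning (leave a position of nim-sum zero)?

Nim-sum: 22 ^ 6 ^ 11 ^ 2 ^ 25 = 0.
The nim-sum is already 0, so every move leaves a nonzero nim-sum — there are no winning moves.

0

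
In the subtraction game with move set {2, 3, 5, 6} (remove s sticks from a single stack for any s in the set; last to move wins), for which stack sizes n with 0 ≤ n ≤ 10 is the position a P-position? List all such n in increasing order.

0, 1, 8, 9

Build the Grundy sequence with g(k) = mex{g(k−s) : s ∈ {2, 3, 5, 6}, s ≤ k}:
g(0) = mex{} = 0
g(1) = mex{} = 0
g(2) = mex{0} = 1
g(3) = mex{0} = 1
g(4) = mex{0,1} = 2
g(5) = mex{0,1} = 2
g(6) = mex{0,1,2} = 3
g(7) = mex{0,1,2} = 3
g(8) = mex{1,2,3} = 0
g(9) = mex{1,2,3} = 0
g(10) = mex{0,2,3} = 1
The P-positions (g = 0) in 0..10 are 0, 1, 8, 9.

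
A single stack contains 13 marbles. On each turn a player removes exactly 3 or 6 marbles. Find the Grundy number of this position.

1

Grundy values for subtraction set {3, 6}:
g(0) = mex{} = 0
g(1) = mex{} = 0
g(2) = mex{} = 0
g(3) = mex{0} = 1
g(4) = mex{0} = 1
g(5) = mex{0} = 1
g(6) = mex{0,1} = 2
g(7) = mex{0,1} = 2
g(8) = mex{0,1} = 2
g(9) = mex{1,2} = 0
g(10) = mex{1,2} = 0
g(11) = mex{1,2} = 0
g(12) = mex{0,2} = 1
g(13) = mex{0,2} = 1
So g(13) = 1.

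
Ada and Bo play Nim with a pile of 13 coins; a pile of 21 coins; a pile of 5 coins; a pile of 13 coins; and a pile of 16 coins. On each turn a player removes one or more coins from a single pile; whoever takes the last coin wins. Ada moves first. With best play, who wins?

Bitwise XOR of the heap sizes:
  01101  (13)
  10101  (21)
  00101  (5)
  01101  (13)
  10000  (16)
  -----
  00000  (0)
The nim-sum is 0, so this is a P-position: the player to move is in a losing position under optimal play; Ada is about to move from it and so loses — Bo wins.

Bo wins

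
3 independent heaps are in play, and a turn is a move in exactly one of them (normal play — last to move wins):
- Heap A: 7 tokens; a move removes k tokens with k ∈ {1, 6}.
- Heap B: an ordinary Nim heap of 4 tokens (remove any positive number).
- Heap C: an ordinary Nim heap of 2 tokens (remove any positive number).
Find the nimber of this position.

For heap A, compute g(0), g(1), … with moves {1, 6}:
k:     0  1  2  3  4  5  6  7
g(k):  0  1  0  1  0  1  2  0
So g(7) = 0.
Heap B is a plain Nim heap of size 4, so its Grundy value is 4.
Heap C is a plain Nim heap of size 2, so its Grundy value is 2.
The value of a disjunctive sum is the nim-sum of the parts.
Combined value = 0 ⊕ 4 ⊕ 2 = 6.

6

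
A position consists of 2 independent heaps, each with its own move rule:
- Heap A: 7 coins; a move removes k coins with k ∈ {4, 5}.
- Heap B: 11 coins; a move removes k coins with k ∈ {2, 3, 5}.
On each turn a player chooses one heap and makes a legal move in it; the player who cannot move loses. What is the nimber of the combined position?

3

For heap A, compute g(0), g(1), … with moves {4, 5}:
g(0) = mex{} = 0
g(1) = mex{} = 0
g(2) = mex{} = 0
g(3) = mex{} = 0
g(4) = mex{0} = 1
g(5) = mex{0} = 1
g(6) = mex{0} = 1
g(7) = mex{0} = 1
So g(7) = 1.
Grundy values for heap B (subtraction set {2, 3, 5}):
k:     0  1  2  3  4  5  6  7  8  9 10 11
g(k):  0  0  1  1  2  2  3  0  0  1  1  2
So g(11) = 2.
By the Sprague-Grundy theorem, the Grundy value of a sum of independent games is the XOR of the component values.
Combined value = 1 XOR 2 = 3.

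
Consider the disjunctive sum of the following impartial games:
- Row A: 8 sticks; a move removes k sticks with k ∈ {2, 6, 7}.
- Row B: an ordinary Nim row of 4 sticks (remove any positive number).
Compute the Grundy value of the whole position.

6

Build the Grundy sequence for row A with g(k) = mex{g(k−s) : s ∈ {2, 6, 7}, s ≤ k}:
k:     0  1  2  3  4  5  6  7  8
g(k):  0  0  1  1  0  0  1  1  2
So g(8) = 2.
Row B is a plain Nim row of size 4, so its Grundy value is 4.
The value of a disjunctive sum is the nim-sum of the parts.
Combined value = 2 XOR 4 = 6.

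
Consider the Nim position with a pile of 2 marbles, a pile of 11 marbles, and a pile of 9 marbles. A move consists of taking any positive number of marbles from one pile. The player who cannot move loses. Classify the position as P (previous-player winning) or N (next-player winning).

P-position

Write each in binary and XOR column by column:
  0010  (2)
  1011  (11)
  1001  (9)
  ----
  0000  (0)
The nim-sum is 0, so this is a P-position: the player to move is in a losing position under optimal play.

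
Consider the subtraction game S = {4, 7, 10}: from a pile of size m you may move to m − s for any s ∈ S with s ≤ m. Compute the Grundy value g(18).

1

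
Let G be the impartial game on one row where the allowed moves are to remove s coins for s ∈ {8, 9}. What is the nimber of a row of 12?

1

Grundy values for subtraction set {8, 9}:
g(0) = mex{} = 0
g(1) = mex{} = 0
g(2) = mex{} = 0
g(3) = mex{} = 0
g(4) = mex{} = 0
g(5) = mex{} = 0
g(6) = mex{} = 0
g(7) = mex{} = 0
g(8) = mex{0} = 1
g(9) = mex{0} = 1
g(10) = mex{0} = 1
g(11) = mex{0} = 1
g(12) = mex{0} = 1
So g(12) = 1.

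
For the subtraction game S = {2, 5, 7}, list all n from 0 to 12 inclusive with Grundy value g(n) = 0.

Compute g(0), g(1), … for moves {2, 5, 7}:
g(0) = mex{} = 0
g(1) = mex{} = 0
g(2) = mex{0} = 1
g(3) = mex{0} = 1
g(4) = mex{1} = 0
g(5) = mex{0,1} = 2
g(6) = mex{0} = 1
g(7) = mex{0,1,2} = 3
g(8) = mex{0,1} = 2
g(9) = mex{0,1,3} = 2
g(10) = mex{1,2} = 0
g(11) = mex{0,1,2} = 3
g(12) = mex{0,2,3} = 1
The P-positions (g = 0) in 0..12 are 0, 1, 4, 10.

0, 1, 4, 10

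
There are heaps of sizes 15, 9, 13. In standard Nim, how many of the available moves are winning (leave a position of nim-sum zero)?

Nim-sum: 15 ^ 9 ^ 13 = 11.
The overall nim-sum is X = 11. A heap of size p has a winning move iff p XOR X < p (reduce it to p XOR X).
  15: 15 XOR 11 = 4 < 15 — winning move (to 4).
  9: 9 XOR 11 = 2 < 9 — winning move (to 2).
  13: 13 XOR 11 = 6 < 13 — winning move (to 6).
That gives 3 winning moves.

3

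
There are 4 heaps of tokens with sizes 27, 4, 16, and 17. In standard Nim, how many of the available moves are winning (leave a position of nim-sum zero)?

3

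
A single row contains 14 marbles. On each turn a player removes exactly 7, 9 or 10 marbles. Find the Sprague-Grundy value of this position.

2

Build the Grundy sequence with g(k) = mex{g(k−s) : s ∈ {7, 9, 10}, s ≤ k}:
g(0) = mex{} = 0
g(1) = mex{} = 0
g(2) = mex{} = 0
g(3) = mex{} = 0
g(4) = mex{} = 0
g(5) = mex{} = 0
g(6) = mex{} = 0
g(7) = mex{0} = 1
g(8) = mex{0} = 1
g(9) = mex{0} = 1
g(10) = mex{0} = 1
g(11) = mex{0} = 1
g(12) = mex{0} = 1
g(13) = mex{0} = 1
g(14) = mex{0,1} = 2
So g(14) = 2.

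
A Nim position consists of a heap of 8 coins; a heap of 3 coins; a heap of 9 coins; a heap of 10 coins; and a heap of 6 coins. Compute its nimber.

14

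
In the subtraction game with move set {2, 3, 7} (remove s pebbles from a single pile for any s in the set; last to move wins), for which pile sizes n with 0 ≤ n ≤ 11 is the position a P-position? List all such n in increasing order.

Compute g(0), g(1), … for moves {2, 3, 7}:
g(0) = mex{} = 0
g(1) = mex{} = 0
g(2) = mex{0} = 1
g(3) = mex{0} = 1
g(4) = mex{0,1} = 2
g(5) = mex{1} = 0
g(6) = mex{1,2} = 0
g(7) = mex{0,2} = 1
g(8) = mex{0} = 1
g(9) = mex{0,1} = 2
g(10) = mex{1} = 0
g(11) = mex{1,2} = 0
The P-positions (g = 0) in 0..11 are 0, 1, 5, 6, 10, 11.

0, 1, 5, 6, 10, 11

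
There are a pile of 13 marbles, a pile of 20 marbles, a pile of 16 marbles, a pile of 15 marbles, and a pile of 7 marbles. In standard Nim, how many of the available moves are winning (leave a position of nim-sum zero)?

3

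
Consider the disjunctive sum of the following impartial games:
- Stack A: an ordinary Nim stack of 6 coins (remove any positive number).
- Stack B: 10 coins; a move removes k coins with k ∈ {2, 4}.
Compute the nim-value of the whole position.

4

Stack A is a plain Nim stack of size 6, so its Grundy value is 6.
For stack B, compute g(0), g(1), … with moves {2, 4}:
k:     0  1  2  3  4  5  6  7  8  9 10
g(k):  0  0  1  1  2  2  0  0  1  1  2
So g(10) = 2.
The value of a disjunctive sum is the nim-sum of the parts.
Combined value = 6 XOR 2 = 4.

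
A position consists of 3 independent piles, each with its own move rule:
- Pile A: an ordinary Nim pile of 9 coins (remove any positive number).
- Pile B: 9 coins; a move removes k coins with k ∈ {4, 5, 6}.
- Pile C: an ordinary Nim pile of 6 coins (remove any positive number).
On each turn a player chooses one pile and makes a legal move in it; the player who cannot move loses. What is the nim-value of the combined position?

13

Pile A is a plain Nim pile of size 9, so its Grundy value is 9.
Build the Grundy sequence for pile B with g(k) = mex{g(k−s) : s ∈ {4, 5, 6}, s ≤ k}:
k:     0  1  2  3  4  5  6  7  8  9
g(k):  0  0  0  0  1  1  1  1  2  2
So g(9) = 2.
Pile C is a plain Nim pile of size 6, so its Grundy value is 6.
By the Sprague-Grundy theorem, the Grundy value of a sum of independent games is the XOR of the component values.
Combined value = 9 XOR 2 XOR 6 = 13.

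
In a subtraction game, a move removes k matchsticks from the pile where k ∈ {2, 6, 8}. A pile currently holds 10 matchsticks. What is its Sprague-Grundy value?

3

Compute g(0), g(1), … for moves {2, 6, 8}:
k:     0  1  2  3  4  5  6  7  8  9 10
g(k):  0  0  1  1  0  0  1  1  2  2  3
So g(10) = 3.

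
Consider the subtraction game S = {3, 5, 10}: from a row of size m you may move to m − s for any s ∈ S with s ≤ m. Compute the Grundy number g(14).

Build the Grundy sequence with g(k) = mex{g(k−s) : s ∈ {3, 5, 10}, s ≤ k}:
g(0) = mex{} = 0
g(1) = mex{} = 0
g(2) = mex{} = 0
g(3) = mex{0} = 1
g(4) = mex{0} = 1
g(5) = mex{0} = 1
g(6) = mex{0,1} = 2
g(7) = mex{0,1} = 2
g(8) = mex{1} = 0
g(9) = mex{1,2} = 0
g(10) = mex{0,1,2} = 3
g(11) = mex{0,2} = 1
g(12) = mex{0,2} = 1
g(13) = mex{0,1,3} = 2
g(14) = mex{0,1} = 2
So g(14) = 2.

2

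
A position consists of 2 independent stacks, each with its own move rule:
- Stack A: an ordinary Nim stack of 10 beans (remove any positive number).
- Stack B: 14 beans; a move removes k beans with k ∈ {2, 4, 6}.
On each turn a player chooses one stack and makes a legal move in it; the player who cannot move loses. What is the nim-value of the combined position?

9

Stack A is a plain Nim stack of size 10, so its Grundy value is 10.
Grundy values for stack B (subtraction set {2, 4, 6}):
g(0) = mex{} = 0
g(1) = mex{} = 0
g(2) = mex{0} = 1
g(3) = mex{0} = 1
g(4) = mex{0,1} = 2
g(5) = mex{0,1} = 2
g(6) = mex{0,1,2} = 3
g(7) = mex{0,1,2} = 3
g(8) = mex{1,2,3} = 0
g(9) = mex{1,2,3} = 0
g(10) = mex{0,2,3} = 1
g(11) = mex{0,2,3} = 1
g(12) = mex{0,1,3} = 2
g(13) = mex{0,1,3} = 2
g(14) = mex{0,1,2} = 3
So g(14) = 3.
The value of a disjunctive sum is the nim-sum of the parts.
Combined value = 10 XOR 3 = 9.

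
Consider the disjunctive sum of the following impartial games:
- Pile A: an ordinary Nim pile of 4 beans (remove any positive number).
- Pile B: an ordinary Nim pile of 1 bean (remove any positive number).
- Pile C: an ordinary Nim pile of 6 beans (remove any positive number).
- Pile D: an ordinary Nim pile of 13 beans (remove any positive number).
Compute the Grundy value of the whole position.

14

Pile A is a plain Nim pile of size 4, so its Grundy value is 4.
Pile B is a plain Nim pile of size 1, so its Grundy value is 1.
Pile C is a plain Nim pile of size 6, so its Grundy value is 6.
Pile D is a plain Nim pile of size 13, so its Grundy value is 13.
By the Sprague-Grundy theorem, the Grundy value of a sum of independent games is the XOR of the component values.
Combined value = 4 XOR 1 XOR 6 XOR 13 = 14.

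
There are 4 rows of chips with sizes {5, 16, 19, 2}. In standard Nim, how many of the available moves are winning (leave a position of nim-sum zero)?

1

Compute the nim-sum pairwise:
5 ^ 16 = 21
21 ^ 19 = 6
6 ^ 2 = 4
The overall nim-sum is X = 4. A row of size p has a winning move iff p XOR X < p (reduce it to p XOR X).
  5: 5 XOR 4 = 1 < 5 — winning move (to 1).
  16: 16 XOR 4 = 20 ≥ 16 — no move.
  19: 19 XOR 4 = 23 ≥ 19 — no move.
  2: 2 XOR 4 = 6 ≥ 2 — no move.
That gives 1 winning move.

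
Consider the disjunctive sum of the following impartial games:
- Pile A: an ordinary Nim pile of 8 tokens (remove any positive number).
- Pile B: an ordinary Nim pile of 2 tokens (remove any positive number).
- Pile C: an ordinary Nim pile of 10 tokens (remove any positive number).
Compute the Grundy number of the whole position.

0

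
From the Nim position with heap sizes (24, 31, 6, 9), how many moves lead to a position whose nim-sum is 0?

3

Nim-sum: 24 XOR 31 XOR 6 XOR 9 = 8.
The overall nim-sum is X = 8. A heap of size p has a winning move iff p XOR X < p (reduce it to p XOR X).
  24: 24 XOR 8 = 16 < 24 — winning move (to 16).
  31: 31 XOR 8 = 23 < 31 — winning move (to 23).
  6: 6 XOR 8 = 14 ≥ 6 — no move.
  9: 9 XOR 8 = 1 < 9 — winning move (to 1).
That gives 3 winning moves.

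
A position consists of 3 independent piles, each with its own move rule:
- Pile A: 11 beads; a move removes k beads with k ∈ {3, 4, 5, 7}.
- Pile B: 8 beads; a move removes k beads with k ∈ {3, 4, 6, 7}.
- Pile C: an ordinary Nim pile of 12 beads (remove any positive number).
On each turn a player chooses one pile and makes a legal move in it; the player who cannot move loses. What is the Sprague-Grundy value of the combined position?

14

Build the Grundy sequence for pile A with g(k) = mex{g(k−s) : s ∈ {3, 4, 5, 7}, s ≤ k}:
g(0) = mex{} = 0
g(1) = mex{} = 0
g(2) = mex{} = 0
g(3) = mex{0} = 1
g(4) = mex{0} = 1
g(5) = mex{0} = 1
g(6) = mex{0,1} = 2
g(7) = mex{0,1} = 2
g(8) = mex{0,1} = 2
g(9) = mex{0,1,2} = 3
g(10) = mex{1,2} = 0
g(11) = mex{1,2} = 0
So g(11) = 0.
Grundy values for pile B (subtraction set {3, 4, 6, 7}):
k:     0  1  2  3  4  5  6  7  8
g(k):  0  0  0  1  1  1  2  2  2
So g(8) = 2.
Pile C is a plain Nim pile of size 12, so its Grundy value is 12.
By the Sprague-Grundy theorem, the Grundy value of a sum of independent games is the XOR of the component values.
Combined value = 0 XOR 2 XOR 12 = 14.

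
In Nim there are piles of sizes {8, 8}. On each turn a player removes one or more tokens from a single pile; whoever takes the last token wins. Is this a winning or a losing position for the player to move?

Losing position

Compute the nim-sum pairwise:
8 XOR 8 = 0
The nim-sum is 0, so this is a P-position: the player to move is in a losing position under optimal play.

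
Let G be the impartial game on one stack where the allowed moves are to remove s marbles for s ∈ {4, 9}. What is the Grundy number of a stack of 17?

1

Build the Grundy sequence with g(k) = mex{g(k−s) : s ∈ {4, 9}, s ≤ k}:
k:     0  1  2  3  4  5  6  7  8  9 10 11 12 13 14 15 16 17
g(k):  0  0  0  0  1  1  1  1  0  2  2  2  1  0  0  0  0  1
So g(17) = 1.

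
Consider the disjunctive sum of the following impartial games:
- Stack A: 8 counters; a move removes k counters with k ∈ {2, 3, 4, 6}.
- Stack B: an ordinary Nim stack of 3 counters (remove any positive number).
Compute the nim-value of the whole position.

3

Grundy values for stack A (subtraction set {2, 3, 4, 6}):
k:     0  1  2  3  4  5  6  7  8
g(k):  0  0  1  1  2  2  3  3  0
So g(8) = 0.
Stack B is a plain Nim stack of size 3, so its Grundy value is 3.
The value of a disjunctive sum is the nim-sum of the parts.
Combined value = 0 ⊕ 3 = 3.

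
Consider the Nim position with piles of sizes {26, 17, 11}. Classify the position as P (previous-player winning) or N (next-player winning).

Write each in binary and XOR column by column:
  11010  (26)
  10001  (17)
  01011  (11)
  -----
  00000  (0)
The nim-sum is 0, so this is a P-position: the player to move is in a losing position under optimal play.

P-position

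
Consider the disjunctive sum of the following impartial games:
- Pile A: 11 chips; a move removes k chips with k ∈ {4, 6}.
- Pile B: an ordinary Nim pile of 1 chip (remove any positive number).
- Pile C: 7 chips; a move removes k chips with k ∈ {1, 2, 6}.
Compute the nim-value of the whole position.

1

For pile A, compute g(0), g(1), … with moves {4, 6}:
g(0) = mex{} = 0
g(1) = mex{} = 0
g(2) = mex{} = 0
g(3) = mex{} = 0
g(4) = mex{0} = 1
g(5) = mex{0} = 1
g(6) = mex{0} = 1
g(7) = mex{0} = 1
g(8) = mex{0,1} = 2
g(9) = mex{0,1} = 2
g(10) = mex{1} = 0
g(11) = mex{1} = 0
So g(11) = 0.
Pile B is a plain Nim pile of size 1, so its Grundy value is 1.
For pile C, compute g(0), g(1), … with moves {1, 2, 6}:
k:     0  1  2  3  4  5  6  7
g(k):  0  1  2  0  1  2  3  0
So g(7) = 0.
The value of a disjunctive sum is the nim-sum of the parts.
Combined value = 0 ⊕ 1 ⊕ 0 = 1.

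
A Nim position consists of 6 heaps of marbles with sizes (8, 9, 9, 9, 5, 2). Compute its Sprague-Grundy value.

6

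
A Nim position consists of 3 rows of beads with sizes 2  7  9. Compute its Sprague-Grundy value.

12

Bitwise XOR of the heap sizes:
  0010  (2)
  0111  (7)
  1001  (9)
  ----
  1100  (12)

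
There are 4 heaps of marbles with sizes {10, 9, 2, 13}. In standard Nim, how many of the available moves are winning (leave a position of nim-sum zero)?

Write each in binary and XOR column by column:
  1010  (10)
  1001  (9)
  0010  (2)
  1101  (13)
  ----
  1100  (12)
The overall nim-sum is X = 12. A heap of size p has a winning move iff p XOR X < p (reduce it to p XOR X).
  10: 10 XOR 12 = 6 < 10 — winning move (to 6).
  9: 9 XOR 12 = 5 < 9 — winning move (to 5).
  2: 2 XOR 12 = 14 ≥ 2 — no move.
  13: 13 XOR 12 = 1 < 13 — winning move (to 1).
That gives 3 winning moves.

3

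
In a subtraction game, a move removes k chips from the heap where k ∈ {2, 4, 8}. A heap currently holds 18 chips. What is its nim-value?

Compute g(0), g(1), … for moves {2, 4, 8}:
k:     0  1  2  3  4  5  6  7  8  9 10 11 12 13 14 15 16 17 18
g(k):  0  0  1  1  2  2  0  0  1  1  2  2  0  0  1  1  2  2  0
So g(18) = 0.

0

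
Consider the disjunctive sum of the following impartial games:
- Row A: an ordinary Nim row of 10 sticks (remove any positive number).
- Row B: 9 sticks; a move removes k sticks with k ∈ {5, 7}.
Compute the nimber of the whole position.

Row A is a plain Nim row of size 10, so its Grundy value is 10.
Grundy values for row B (subtraction set {5, 7}):
k:     0  1  2  3  4  5  6  7  8  9
g(k):  0  0  0  0  0  1  1  1  1  1
So g(9) = 1.
By the Sprague-Grundy theorem, the Grundy value of a sum of independent games is the XOR of the component values.
Combined value = 10 XOR 1 = 11.

11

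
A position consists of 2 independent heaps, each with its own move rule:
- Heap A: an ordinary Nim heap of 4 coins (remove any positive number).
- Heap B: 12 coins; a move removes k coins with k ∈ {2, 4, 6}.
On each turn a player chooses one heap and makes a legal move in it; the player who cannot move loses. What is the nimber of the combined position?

6

Heap A is a plain Nim heap of size 4, so its Grundy value is 4.
For heap B, compute g(0), g(1), … with moves {2, 4, 6}:
k:     0  1  2  3  4  5  6  7  8  9 10 11 12
g(k):  0  0  1  1  2  2  3  3  0  0  1  1  2
So g(12) = 2.
The value of a disjunctive sum is the nim-sum of the parts.
Combined value = 4 ⊕ 2 = 6.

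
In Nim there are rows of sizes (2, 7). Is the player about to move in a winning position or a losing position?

Winning position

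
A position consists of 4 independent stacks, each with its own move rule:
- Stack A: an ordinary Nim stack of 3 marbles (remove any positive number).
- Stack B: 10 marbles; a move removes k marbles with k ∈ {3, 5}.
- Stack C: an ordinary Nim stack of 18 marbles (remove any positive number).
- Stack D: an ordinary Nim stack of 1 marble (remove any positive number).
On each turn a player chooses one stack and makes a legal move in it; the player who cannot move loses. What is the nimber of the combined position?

16

Stack A is a plain Nim stack of size 3, so its Grundy value is 3.
For stack B, compute g(0), g(1), … with moves {3, 5}:
g(0) = mex{} = 0
g(1) = mex{} = 0
g(2) = mex{} = 0
g(3) = mex{0} = 1
g(4) = mex{0} = 1
g(5) = mex{0} = 1
g(6) = mex{0,1} = 2
g(7) = mex{0,1} = 2
g(8) = mex{1} = 0
g(9) = mex{1,2} = 0
g(10) = mex{1,2} = 0
So g(10) = 0.
Stack C is a plain Nim stack of size 18, so its Grundy value is 18.
Stack D is a plain Nim stack of size 1, so its Grundy value is 1.
The value of a disjunctive sum is the nim-sum of the parts.
Combined value = 3 ⊕ 0 ⊕ 18 ⊕ 1 = 16.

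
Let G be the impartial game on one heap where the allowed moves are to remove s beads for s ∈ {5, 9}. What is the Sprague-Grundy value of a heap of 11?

2

Grundy values for subtraction set {5, 9}:
k:     0  1  2  3  4  5  6  7  8  9 10 11
g(k):  0  0  0  0  0  1  1  1  1  1  2  2
So g(11) = 2.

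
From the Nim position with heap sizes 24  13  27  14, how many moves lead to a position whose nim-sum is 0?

0

In binary:
  11000  (24)
  01101  (13)
  11011  (27)
  01110  (14)
  -----
  00000  (0)
The nim-sum is already 0, so every move leaves a nonzero nim-sum — there are no winning moves.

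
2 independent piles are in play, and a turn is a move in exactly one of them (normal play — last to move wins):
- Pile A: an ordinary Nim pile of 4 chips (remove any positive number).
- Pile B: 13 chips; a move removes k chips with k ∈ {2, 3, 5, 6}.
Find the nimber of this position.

6

Pile A is a plain Nim pile of size 4, so its Grundy value is 4.
For pile B, compute g(0), g(1), … with moves {2, 3, 5, 6}:
g(0) = mex{} = 0
g(1) = mex{} = 0
g(2) = mex{0} = 1
g(3) = mex{0} = 1
g(4) = mex{0,1} = 2
g(5) = mex{0,1} = 2
g(6) = mex{0,1,2} = 3
g(7) = mex{0,1,2} = 3
g(8) = mex{1,2,3} = 0
g(9) = mex{1,2,3} = 0
g(10) = mex{0,2,3} = 1
g(11) = mex{0,2,3} = 1
g(12) = mex{0,1,3} = 2
g(13) = mex{0,1,3} = 2
So g(13) = 2.
The value of a disjunctive sum is the nim-sum of the parts.
Combined value = 4 XOR 2 = 6.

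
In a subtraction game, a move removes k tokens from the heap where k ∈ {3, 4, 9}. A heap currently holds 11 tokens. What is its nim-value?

1

Build the Grundy sequence with g(k) = mex{g(k−s) : s ∈ {3, 4, 9}, s ≤ k}:
k:     0  1  2  3  4  5  6  7  8  9 10 11
g(k):  0  0  0  1  1  1  2  0  0  3  1  1
So g(11) = 1.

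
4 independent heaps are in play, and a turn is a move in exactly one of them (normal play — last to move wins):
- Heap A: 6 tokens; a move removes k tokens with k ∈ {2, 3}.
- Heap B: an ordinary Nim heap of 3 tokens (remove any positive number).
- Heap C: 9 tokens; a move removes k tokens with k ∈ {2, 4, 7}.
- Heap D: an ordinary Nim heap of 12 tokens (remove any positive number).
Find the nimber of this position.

Build the Grundy sequence for heap A with g(k) = mex{g(k−s) : s ∈ {2, 3}, s ≤ k}:
g(0) = mex{} = 0
g(1) = mex{} = 0
g(2) = mex{0} = 1
g(3) = mex{0} = 1
g(4) = mex{0,1} = 2
g(5) = mex{1} = 0
g(6) = mex{1,2} = 0
So g(6) = 0.
Heap B is a plain Nim heap of size 3, so its Grundy value is 3.
For heap C, compute g(0), g(1), … with moves {2, 4, 7}:
k:     0  1  2  3  4  5  6  7  8  9
g(k):  0  0  1  1  2  2  0  3  1  0
So g(9) = 0.
Heap D is a plain Nim heap of size 12, so its Grundy value is 12.
By the Sprague-Grundy theorem, the Grundy value of a sum of independent games is the XOR of the component values.
Combined value = 0 XOR 3 XOR 0 XOR 12 = 15.

15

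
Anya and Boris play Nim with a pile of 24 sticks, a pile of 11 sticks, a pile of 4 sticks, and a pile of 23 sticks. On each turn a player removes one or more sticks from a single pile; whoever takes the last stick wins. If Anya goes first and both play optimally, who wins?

Boris wins

Write each in binary and XOR column by column:
  11000  (24)
  01011  (11)
  00100  (4)
  10111  (23)
  -----
  00000  (0)
The nim-sum is 0, so this is a P-position: the player to move is in a losing position under optimal play; Anya is about to move from it and so loses — Boris wins.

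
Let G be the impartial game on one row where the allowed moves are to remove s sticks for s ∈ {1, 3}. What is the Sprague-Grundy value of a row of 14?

0

Build the Grundy sequence with g(k) = mex{g(k−s) : s ∈ {1, 3}, s ≤ k}:
k:     0  1  2  3  4  5  6  7  8  9 10 11 12 13 14
g(k):  0  1  0  1  0  1  0  1  0  1  0  1  0  1  0
So g(14) = 0.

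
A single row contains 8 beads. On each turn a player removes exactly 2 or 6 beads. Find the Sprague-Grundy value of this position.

0

Grundy values for subtraction set {2, 6}:
g(0) = mex{} = 0
g(1) = mex{} = 0
g(2) = mex{0} = 1
g(3) = mex{0} = 1
g(4) = mex{1} = 0
g(5) = mex{1} = 0
g(6) = mex{0} = 1
g(7) = mex{0} = 1
g(8) = mex{1} = 0
So g(8) = 0.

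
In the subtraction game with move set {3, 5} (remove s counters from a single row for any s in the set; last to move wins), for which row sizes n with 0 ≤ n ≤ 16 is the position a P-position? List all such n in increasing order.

0, 1, 2, 8, 9, 10, 16

Build the Grundy sequence with g(k) = mex{g(k−s) : s ∈ {3, 5}, s ≤ k}:
k:     0  1  2  3  4  5  6  7  8  9 10 11 12 13 14 15 16
g(k):  0  0  0  1  1  1  2  2  0  0  0  1  1  1  2  2  0
The P-positions (g = 0) in 0..16 are 0, 1, 2, 8, 9, 10, 16.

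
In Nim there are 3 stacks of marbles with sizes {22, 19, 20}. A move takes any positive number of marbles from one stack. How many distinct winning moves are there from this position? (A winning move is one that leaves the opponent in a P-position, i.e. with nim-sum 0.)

In binary:
  10110  (22)
  10011  (19)
  10100  (20)
  -----
  10001  (17)
The overall nim-sum is X = 17. A stack of size p has a winning move iff p XOR X < p (reduce it to p XOR X).
  22: 22 XOR 17 = 7 < 22 — winning move (to 7).
  19: 19 XOR 17 = 2 < 19 — winning move (to 2).
  20: 20 XOR 17 = 5 < 20 — winning move (to 5).
That gives 3 winning moves.

3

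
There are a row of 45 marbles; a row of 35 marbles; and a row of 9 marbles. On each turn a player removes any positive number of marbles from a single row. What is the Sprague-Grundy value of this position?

7

Write each in binary and XOR column by column:
  101101  (45)
  100011  (35)
  001001  (9)
  ------
  000111  (7)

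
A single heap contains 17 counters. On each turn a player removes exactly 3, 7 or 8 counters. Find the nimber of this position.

Build the Grundy sequence with g(k) = mex{g(k−s) : s ∈ {3, 7, 8}, s ≤ k}:
k:     0  1  2  3  4  5  6  7  8  9 10 11 12 13 14 15 16 17
g(k):  0  0  0  1  1  1  0  2  2  1  3  0  0  2  1  1  0  0
So g(17) = 0.

0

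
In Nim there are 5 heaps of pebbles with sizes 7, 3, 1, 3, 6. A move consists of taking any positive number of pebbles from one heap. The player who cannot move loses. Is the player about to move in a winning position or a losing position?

Nim-sum: 7 XOR 3 XOR 1 XOR 3 XOR 6 = 0.
The nim-sum is 0, so this is a P-position: the player to move is in a losing position under optimal play.

Losing position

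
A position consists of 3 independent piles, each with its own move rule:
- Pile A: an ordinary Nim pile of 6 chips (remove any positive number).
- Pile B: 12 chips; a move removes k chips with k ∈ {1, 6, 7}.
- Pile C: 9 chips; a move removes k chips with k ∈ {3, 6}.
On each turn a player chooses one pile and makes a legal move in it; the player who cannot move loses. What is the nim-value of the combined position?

6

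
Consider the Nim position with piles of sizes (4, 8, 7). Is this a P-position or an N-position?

Bitwise XOR of the heap sizes:
  0100  (4)
  1000  (8)
  0111  (7)
  ----
  1011  (11)
The nim-sum is 11 ≠ 0, so this is an N-position: the player to move can win.

N-position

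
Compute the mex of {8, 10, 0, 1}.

2

The values 0, 1 are all present; 2 is the first non-negative integer missing from the set.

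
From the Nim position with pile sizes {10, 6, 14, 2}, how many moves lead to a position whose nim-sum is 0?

Compute the nim-sum pairwise:
10 XOR 6 = 12
12 XOR 14 = 2
2 XOR 2 = 0
The nim-sum is already 0, so every move leaves a nonzero nim-sum — there are no winning moves.

0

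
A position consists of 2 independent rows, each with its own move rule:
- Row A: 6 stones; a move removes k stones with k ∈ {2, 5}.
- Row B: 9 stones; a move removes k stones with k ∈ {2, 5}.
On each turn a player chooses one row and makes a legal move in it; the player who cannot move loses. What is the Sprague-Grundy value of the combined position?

Build the Grundy sequence for row A with g(k) = mex{g(k−s) : s ∈ {2, 5}, s ≤ k}:
k:     0  1  2  3  4  5  6
g(k):  0  0  1  1  0  2  1
So g(6) = 1.
Grundy values for row B (subtraction set {2, 5}):
k:     0  1  2  3  4  5  6  7  8  9
g(k):  0  0  1  1  0  2  1  0  0  1
So g(9) = 1.
The value of a disjunctive sum is the nim-sum of the parts.
Combined value = 1 ⊕ 1 = 0.

0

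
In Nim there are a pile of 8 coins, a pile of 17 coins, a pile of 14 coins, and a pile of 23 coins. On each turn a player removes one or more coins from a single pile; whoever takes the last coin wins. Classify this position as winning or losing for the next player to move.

Losing position

Nim-sum: 8 ⊕ 17 ⊕ 14 ⊕ 23 = 0.
The nim-sum is 0, so this is a P-position: the player to move is in a losing position under optimal play.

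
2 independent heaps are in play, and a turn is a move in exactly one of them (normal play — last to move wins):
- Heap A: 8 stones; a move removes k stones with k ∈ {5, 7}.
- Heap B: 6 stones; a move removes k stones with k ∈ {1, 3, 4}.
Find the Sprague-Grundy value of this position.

Grundy values for heap A (subtraction set {5, 7}):
k:     0  1  2  3  4  5  6  7  8
g(k):  0  0  0  0  0  1  1  1  1
So g(8) = 1.
Build the Grundy sequence for heap B with g(k) = mex{g(k−s) : s ∈ {1, 3, 4}, s ≤ k}:
g(0) = mex{} = 0
g(1) = mex{0} = 1
g(2) = mex{1} = 0
g(3) = mex{0} = 1
g(4) = mex{0,1} = 2
g(5) = mex{0,1,2} = 3
g(6) = mex{0,1,3} = 2
So g(6) = 2.
The value of a disjunctive sum is the nim-sum of the parts.
Combined value = 1 ⊕ 2 = 3.

3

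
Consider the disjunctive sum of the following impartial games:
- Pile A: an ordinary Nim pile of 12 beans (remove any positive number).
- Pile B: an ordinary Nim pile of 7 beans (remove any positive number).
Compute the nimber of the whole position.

Pile A is a plain Nim pile of size 12, so its Grundy value is 12.
Pile B is a plain Nim pile of size 7, so its Grundy value is 7.
By the Sprague-Grundy theorem, the Grundy value of a sum of independent games is the XOR of the component values.
Combined value = 12 ⊕ 7 = 11.

11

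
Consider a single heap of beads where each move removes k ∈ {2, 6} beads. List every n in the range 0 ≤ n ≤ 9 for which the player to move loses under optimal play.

0, 1, 4, 5, 8, 9

Grundy values for subtraction set {2, 6}:
k:     0  1  2  3  4  5  6  7  8  9
g(k):  0  0  1  1  0  0  1  1  0  0
The P-positions (g = 0) in 0..9 are 0, 1, 4, 5, 8, 9.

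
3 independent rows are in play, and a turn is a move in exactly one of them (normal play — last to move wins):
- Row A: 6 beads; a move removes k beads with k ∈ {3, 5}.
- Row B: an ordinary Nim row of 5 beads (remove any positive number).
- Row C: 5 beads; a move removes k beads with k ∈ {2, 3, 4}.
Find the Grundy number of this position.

5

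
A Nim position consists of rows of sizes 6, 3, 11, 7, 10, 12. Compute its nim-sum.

Nim-sum: 6 XOR 3 XOR 11 XOR 7 XOR 10 XOR 12 = 15.

15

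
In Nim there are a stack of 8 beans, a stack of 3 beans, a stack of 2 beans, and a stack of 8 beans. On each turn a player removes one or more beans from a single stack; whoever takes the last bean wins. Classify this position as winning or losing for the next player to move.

Winning position

Bitwise XOR of the heap sizes:
  1000  (8)
  0011  (3)
  0010  (2)
  1000  (8)
  ----
  0001  (1)
The nim-sum is 1 ≠ 0, so this is an N-position: the player to move can win.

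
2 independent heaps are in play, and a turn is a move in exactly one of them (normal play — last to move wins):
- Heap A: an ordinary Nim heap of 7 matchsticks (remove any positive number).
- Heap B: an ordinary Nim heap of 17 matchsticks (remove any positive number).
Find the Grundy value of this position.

Heap A is a plain Nim heap of size 7, so its Grundy value is 7.
Heap B is a plain Nim heap of size 17, so its Grundy value is 17.
By the Sprague-Grundy theorem, the Grundy value of a sum of independent games is the XOR of the component values.
Combined value = 7 XOR 17 = 22.

22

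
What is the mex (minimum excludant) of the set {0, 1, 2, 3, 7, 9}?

4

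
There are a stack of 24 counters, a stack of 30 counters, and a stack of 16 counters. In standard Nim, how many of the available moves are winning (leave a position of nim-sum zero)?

3

Compute the nim-sum pairwise:
24 ^ 30 = 6
6 ^ 16 = 22
The overall nim-sum is X = 22. A stack of size p has a winning move iff p XOR X < p (reduce it to p XOR X).
  24: 24 XOR 22 = 14 < 24 — winning move (to 14).
  30: 30 XOR 22 = 8 < 30 — winning move (to 8).
  16: 16 XOR 22 = 6 < 16 — winning move (to 6).
That gives 3 winning moves.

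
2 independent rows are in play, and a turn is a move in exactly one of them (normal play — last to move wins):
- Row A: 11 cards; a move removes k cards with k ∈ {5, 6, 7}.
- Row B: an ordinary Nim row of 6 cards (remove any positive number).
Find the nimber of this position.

4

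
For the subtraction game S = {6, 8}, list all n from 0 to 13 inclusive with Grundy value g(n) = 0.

0, 1, 2, 3, 4, 5

Build the Grundy sequence with g(k) = mex{g(k−s) : s ∈ {6, 8}, s ≤ k}:
g(0) = mex{} = 0
g(1) = mex{} = 0
g(2) = mex{} = 0
g(3) = mex{} = 0
g(4) = mex{} = 0
g(5) = mex{} = 0
g(6) = mex{0} = 1
g(7) = mex{0} = 1
g(8) = mex{0} = 1
g(9) = mex{0} = 1
g(10) = mex{0} = 1
g(11) = mex{0} = 1
g(12) = mex{0,1} = 2
g(13) = mex{0,1} = 2
The P-positions (g = 0) in 0..13 are 0, 1, 2, 3, 4, 5.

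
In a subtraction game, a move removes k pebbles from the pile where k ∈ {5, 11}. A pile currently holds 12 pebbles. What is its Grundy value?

2

Grundy values for subtraction set {5, 11}:
g(0) = mex{} = 0
g(1) = mex{} = 0
g(2) = mex{} = 0
g(3) = mex{} = 0
g(4) = mex{} = 0
g(5) = mex{0} = 1
g(6) = mex{0} = 1
g(7) = mex{0} = 1
g(8) = mex{0} = 1
g(9) = mex{0} = 1
g(10) = mex{1} = 0
g(11) = mex{0,1} = 2
g(12) = mex{0,1} = 2
So g(12) = 2.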